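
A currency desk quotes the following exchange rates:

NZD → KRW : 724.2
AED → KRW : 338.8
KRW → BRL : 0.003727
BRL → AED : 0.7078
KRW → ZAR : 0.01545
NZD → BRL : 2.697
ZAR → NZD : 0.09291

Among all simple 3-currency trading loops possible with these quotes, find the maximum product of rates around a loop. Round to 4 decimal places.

NZD→KRW→ZAR→NZD: 724.2 × 0.01545 × 0.09291 = 1.03956
AED→KRW→BRL→AED: 338.8 × 0.003727 × 0.7078 = 0.89374
Maximum is NZD→KRW→ZAR→NZD at 1.0396; arbitrage exists.

1.0396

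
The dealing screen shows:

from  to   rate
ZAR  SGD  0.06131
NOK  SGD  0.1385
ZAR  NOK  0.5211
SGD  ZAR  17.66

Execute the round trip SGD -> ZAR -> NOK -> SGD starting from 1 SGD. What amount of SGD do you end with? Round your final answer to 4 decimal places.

1.2746

1 SGD × 17.66 = 17.66 ZAR
17.66 ZAR × 0.5211 = 9.202626 NOK
9.202626 NOK × 0.1385 = 1.274563701 SGD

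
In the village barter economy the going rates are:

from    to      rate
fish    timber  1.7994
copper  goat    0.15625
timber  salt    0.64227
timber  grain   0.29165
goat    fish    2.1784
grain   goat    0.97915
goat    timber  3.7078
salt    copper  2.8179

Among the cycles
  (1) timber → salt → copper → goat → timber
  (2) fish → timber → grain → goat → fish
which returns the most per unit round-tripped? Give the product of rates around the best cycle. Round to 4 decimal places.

1.1194

(1) 0.64227 × 2.8179 × 0.15625 × 3.7078 = 1.04853
(2) 1.7994 × 0.29165 × 0.97915 × 2.1784 = 1.11938
Highest is cycle (2) at 1.1194 (>1, arbitrage).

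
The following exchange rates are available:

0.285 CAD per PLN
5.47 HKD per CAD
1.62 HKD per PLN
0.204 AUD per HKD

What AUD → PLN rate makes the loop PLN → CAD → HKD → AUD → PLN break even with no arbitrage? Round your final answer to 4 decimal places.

Known legs of the cycle: 0.285 × 5.47 × 0.204 = 0.3180258
For no arbitrage the full-cycle product must be 1, so the missing rate is 1 / 0.3180258 ≈ 3.144399.

3.1444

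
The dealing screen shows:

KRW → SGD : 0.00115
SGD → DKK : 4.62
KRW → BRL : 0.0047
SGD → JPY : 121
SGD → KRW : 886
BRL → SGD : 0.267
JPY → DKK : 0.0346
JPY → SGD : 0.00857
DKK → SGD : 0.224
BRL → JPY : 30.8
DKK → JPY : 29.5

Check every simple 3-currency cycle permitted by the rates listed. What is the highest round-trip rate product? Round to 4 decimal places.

JPY→SGD→DKK→JPY: 0.00857 × 4.62 × 29.5 = 1.16801
KRW→BRL→SGD→KRW: 0.0047 × 0.267 × 886 = 1.11184
JPY→DKK→SGD→JPY: 0.0346 × 0.224 × 121 = 0.93780
Maximum is JPY→SGD→DKK→JPY at 1.1680; arbitrage exists.

1.1680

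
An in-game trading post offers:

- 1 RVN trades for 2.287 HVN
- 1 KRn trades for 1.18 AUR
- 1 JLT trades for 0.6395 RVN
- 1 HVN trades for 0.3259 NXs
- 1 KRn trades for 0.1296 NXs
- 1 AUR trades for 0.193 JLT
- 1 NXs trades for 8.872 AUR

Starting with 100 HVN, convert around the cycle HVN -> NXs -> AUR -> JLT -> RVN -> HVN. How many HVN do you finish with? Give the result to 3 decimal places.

100 HVN × 0.3259 = 32.59 NXs
32.59 NXs × 8.872 = 289.13848 AUR
289.13848 AUR × 0.193 = 55.80372664 JLT
55.80372664 JLT × 0.6395 = 35.68648318628 RVN
35.68648318628 RVN × 2.287 = 81.61498704702236 HVN

81.615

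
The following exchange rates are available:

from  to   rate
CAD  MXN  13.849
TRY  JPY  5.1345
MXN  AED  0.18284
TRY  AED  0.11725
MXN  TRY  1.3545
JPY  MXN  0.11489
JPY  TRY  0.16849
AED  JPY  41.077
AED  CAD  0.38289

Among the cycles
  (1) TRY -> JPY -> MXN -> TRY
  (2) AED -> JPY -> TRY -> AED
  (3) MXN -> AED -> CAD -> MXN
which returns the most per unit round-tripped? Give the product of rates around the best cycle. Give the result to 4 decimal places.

(1) 5.1345 × 0.11489 × 1.3545 = 0.79902
(2) 41.077 × 0.16849 × 0.11725 = 0.81149
(3) 0.18284 × 0.38289 × 13.849 = 0.96954
Highest is cycle (3) at 0.9695 (≤1, no arbitrage).

0.9695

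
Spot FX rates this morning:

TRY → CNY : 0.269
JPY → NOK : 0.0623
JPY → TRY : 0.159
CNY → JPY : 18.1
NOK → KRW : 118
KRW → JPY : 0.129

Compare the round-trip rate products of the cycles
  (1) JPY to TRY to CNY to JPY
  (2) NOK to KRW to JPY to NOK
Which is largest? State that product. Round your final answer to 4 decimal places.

(1) 0.159 × 0.269 × 18.1 = 0.77416
(2) 118 × 0.129 × 0.0623 = 0.94833
Highest is cycle (2) at 0.9483 (≤1, no arbitrage).

0.9483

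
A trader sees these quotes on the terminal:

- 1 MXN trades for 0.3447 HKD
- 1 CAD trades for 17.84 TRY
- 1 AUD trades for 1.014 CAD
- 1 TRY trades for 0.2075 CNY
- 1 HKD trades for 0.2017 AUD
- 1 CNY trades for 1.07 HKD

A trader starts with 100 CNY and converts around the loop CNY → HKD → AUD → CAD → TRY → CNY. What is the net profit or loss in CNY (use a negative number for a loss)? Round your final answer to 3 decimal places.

100 CNY × 1.07 = 107 HKD
107 HKD × 0.2017 = 21.5819 AUD
21.5819 AUD × 1.014 = 21.8840466 CAD
21.8840466 CAD × 17.84 = 390.411391344 TRY
390.411391344 TRY × 0.2075 = 81.01036370388 CNY
Net change: 81.01036370388 − 100 = -18.98963629612 CNY

-18.990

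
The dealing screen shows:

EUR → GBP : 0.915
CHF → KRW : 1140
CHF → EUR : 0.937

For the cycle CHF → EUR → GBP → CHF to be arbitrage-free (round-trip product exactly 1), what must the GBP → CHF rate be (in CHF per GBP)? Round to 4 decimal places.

Known legs of the cycle: 0.937 × 0.915 = 0.857355
For no arbitrage the full-cycle product must be 1, so the missing rate is 1 / 0.857355 ≈ 1.166378.

1.1664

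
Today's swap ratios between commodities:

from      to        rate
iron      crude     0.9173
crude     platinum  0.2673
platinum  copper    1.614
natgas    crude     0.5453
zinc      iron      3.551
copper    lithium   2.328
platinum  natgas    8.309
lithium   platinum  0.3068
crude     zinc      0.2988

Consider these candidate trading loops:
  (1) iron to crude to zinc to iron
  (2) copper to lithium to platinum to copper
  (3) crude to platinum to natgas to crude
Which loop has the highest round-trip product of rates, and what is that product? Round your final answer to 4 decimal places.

1.2111

(1) 0.9173 × 0.2988 × 3.551 = 0.97329
(2) 2.328 × 0.3068 × 1.614 = 1.15277
(3) 0.2673 × 8.309 × 0.5453 = 1.21111
Highest is cycle (3) at 1.2111 (>1, arbitrage).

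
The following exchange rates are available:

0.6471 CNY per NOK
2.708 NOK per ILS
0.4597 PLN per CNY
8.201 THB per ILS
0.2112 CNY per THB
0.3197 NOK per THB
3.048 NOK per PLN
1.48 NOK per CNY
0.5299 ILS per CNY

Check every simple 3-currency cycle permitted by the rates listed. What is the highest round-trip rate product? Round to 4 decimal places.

0.9286

NOK→CNY→ILS→NOK: 0.6471 × 0.5299 × 2.708 = 0.92857
CNY→ILS→THB→CNY: 0.5299 × 8.201 × 0.2112 = 0.91781
NOK→CNY→PLN→NOK: 0.6471 × 0.4597 × 3.048 = 0.90669
Maximum is NOK→CNY→ILS→NOK at 0.9286; no arbitrage — every cycle loses value.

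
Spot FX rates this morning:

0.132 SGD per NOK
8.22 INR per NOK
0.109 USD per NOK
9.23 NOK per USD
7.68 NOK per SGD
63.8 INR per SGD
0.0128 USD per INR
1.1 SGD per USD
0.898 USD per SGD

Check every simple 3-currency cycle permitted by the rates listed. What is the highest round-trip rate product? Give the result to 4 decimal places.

SGD→USD→NOK→SGD: 0.898 × 9.23 × 0.132 = 1.09409
INR→USD→NOK→INR: 0.0128 × 9.23 × 8.22 = 0.97114
SGD→NOK→USD→SGD: 7.68 × 0.109 × 1.1 = 0.92083
INR→USD→SGD→INR: 0.0128 × 1.1 × 63.8 = 0.89830
Maximum is SGD→USD→NOK→SGD at 1.0941; arbitrage exists.

1.0941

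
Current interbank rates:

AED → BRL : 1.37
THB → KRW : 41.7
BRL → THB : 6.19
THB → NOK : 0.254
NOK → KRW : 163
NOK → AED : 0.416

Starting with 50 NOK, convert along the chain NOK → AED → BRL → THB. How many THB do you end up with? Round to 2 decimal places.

176.39

50 NOK × 0.416 = 20.8 AED
20.8 AED × 1.37 = 28.496 BRL
28.496 BRL × 6.19 = 176.39024 THB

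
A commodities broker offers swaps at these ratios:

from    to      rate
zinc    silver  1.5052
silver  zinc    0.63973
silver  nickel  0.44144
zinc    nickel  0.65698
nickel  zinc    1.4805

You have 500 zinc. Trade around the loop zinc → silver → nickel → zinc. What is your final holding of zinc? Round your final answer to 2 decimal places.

491.86

500 zinc × 1.5052 = 752.6 silver
752.6 silver × 0.44144 = 332.227744 nickel
332.227744 nickel × 1.4805 = 491.863174992 zinc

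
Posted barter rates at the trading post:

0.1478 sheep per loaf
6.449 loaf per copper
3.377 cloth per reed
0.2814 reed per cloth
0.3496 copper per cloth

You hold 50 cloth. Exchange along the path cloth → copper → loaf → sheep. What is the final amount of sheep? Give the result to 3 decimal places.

16.661

50 cloth × 0.3496 = 17.48 copper
17.48 copper × 6.449 = 112.72852 loaf
112.72852 loaf × 0.1478 = 16.661275256 sheep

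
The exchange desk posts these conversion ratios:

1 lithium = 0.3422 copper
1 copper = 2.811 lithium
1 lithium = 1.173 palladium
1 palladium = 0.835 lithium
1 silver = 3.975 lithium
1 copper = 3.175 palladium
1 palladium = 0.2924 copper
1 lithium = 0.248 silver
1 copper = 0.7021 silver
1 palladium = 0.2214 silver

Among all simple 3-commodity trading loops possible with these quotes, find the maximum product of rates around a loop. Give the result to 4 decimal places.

palladium→silver→lithium→palladium: 0.2214 × 3.975 × 1.173 = 1.03232
palladium→copper→lithium→palladium: 0.2924 × 2.811 × 1.173 = 0.96413
silver→lithium→copper→silver: 3.975 × 0.3422 × 0.7021 = 0.95503
palladium→lithium→copper→palladium: 0.835 × 0.3422 × 3.175 = 0.90721
Maximum is palladium→silver→lithium→palladium at 1.0323; arbitrage exists.

1.0323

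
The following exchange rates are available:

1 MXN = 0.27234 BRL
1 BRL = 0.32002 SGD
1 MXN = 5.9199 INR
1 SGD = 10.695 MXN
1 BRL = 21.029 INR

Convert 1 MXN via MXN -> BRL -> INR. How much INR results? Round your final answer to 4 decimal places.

5.7270

1 MXN × 0.27234 = 0.27234 BRL
0.27234 BRL × 21.029 = 5.72703786 INR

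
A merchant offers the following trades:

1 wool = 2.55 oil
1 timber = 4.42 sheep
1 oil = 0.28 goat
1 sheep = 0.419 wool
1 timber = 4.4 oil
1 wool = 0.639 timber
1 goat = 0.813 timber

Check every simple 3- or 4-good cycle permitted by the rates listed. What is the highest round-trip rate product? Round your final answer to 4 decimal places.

1.1834

sheep→wool→timber→sheep: 0.419 × 0.639 × 4.42 = 1.18342
timber→oil→goat→timber: 4.4 × 0.28 × 0.813 = 1.00162
Maximum is sheep→wool→timber→sheep at 1.1834; arbitrage exists.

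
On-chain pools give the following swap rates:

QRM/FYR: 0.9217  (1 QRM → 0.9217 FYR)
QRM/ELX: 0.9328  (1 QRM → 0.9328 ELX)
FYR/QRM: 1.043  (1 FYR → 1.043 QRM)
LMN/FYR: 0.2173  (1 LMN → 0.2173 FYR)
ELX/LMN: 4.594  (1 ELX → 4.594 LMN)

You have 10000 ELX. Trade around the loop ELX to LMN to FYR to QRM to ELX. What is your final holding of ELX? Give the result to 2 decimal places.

10000 ELX × 4.594 = 45940 LMN
45940 LMN × 0.2173 = 9982.762 FYR
9982.762 FYR × 1.043 = 10412.020766 QRM
10412.020766 QRM × 0.9328 = 9712.3329705248 ELX

9712.33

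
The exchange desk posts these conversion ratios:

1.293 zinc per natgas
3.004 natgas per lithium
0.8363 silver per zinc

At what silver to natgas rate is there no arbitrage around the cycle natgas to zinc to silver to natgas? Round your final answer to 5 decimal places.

Known legs of the cycle: 1.293 × 0.8363 = 1.0813359
For no arbitrage the full-cycle product must be 1, so the missing rate is 1 / 1.0813359 ≈ 0.9247820.

0.92478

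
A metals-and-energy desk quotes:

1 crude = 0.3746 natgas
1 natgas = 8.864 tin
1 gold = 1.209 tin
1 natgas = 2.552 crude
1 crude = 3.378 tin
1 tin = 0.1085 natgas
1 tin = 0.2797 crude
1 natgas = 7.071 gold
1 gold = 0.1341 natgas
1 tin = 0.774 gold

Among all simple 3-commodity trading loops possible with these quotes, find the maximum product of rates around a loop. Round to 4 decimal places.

0.9353

crude→tin→natgas→crude: 3.378 × 0.1085 × 2.552 = 0.93534
crude→natgas→tin→crude: 0.3746 × 8.864 × 0.2797 = 0.92873
gold→tin→natgas→gold: 1.209 × 0.1085 × 7.071 = 0.92755
gold→natgas→tin→gold: 0.1341 × 8.864 × 0.774 = 0.92002
Maximum is crude→tin→natgas→crude at 0.9353; no arbitrage — every cycle loses value.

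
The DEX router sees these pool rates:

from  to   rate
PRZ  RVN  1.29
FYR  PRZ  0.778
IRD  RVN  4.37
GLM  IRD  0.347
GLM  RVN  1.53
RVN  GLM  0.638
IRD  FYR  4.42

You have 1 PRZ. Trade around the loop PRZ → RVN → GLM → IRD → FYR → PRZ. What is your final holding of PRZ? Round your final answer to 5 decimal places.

1 PRZ × 1.29 = 1.29 RVN
1.29 RVN × 0.638 = 0.82302 GLM
0.82302 GLM × 0.347 = 0.28558794 IRD
0.28558794 IRD × 4.42 = 1.2622986948 FYR
1.2622986948 FYR × 0.778 = 0.9820683845544 PRZ

0.98207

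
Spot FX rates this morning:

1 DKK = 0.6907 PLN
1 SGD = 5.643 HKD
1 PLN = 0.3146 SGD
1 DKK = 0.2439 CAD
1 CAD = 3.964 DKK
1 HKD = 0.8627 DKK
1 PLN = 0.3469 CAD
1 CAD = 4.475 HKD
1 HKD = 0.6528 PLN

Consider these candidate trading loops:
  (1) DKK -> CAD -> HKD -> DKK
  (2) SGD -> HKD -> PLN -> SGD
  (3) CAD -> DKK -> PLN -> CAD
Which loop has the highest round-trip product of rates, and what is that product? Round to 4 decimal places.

(1) 0.2439 × 4.475 × 0.8627 = 0.94160
(2) 5.643 × 0.6528 × 0.3146 = 1.15891
(3) 3.964 × 0.6907 × 0.3469 = 0.94979
Highest is cycle (2) at 1.1589 (>1, arbitrage).

1.1589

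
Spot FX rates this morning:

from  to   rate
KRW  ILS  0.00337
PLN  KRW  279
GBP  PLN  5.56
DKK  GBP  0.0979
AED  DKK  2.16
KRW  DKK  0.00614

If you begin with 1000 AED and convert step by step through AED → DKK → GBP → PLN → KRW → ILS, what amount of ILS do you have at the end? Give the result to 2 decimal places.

1000 AED × 2.16 = 2160 DKK
2160 DKK × 0.0979 = 211.464 GBP
211.464 GBP × 5.56 = 1175.73984 PLN
1175.73984 PLN × 279 = 328031.41536 KRW
328031.41536 KRW × 0.00337 = 1105.4658697632 ILS

1105.47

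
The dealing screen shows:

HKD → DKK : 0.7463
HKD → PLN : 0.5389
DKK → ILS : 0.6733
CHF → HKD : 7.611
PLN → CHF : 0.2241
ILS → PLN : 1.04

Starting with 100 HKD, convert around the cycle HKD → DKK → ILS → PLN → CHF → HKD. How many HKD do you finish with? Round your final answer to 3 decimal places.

100 HKD × 0.7463 = 74.63 DKK
74.63 DKK × 0.6733 = 50.248379 ILS
50.248379 ILS × 1.04 = 52.25831416 PLN
52.25831416 PLN × 0.2241 = 11.711088203256 CHF
11.711088203256 CHF × 7.611 = 89.133092314981416 HKD

89.133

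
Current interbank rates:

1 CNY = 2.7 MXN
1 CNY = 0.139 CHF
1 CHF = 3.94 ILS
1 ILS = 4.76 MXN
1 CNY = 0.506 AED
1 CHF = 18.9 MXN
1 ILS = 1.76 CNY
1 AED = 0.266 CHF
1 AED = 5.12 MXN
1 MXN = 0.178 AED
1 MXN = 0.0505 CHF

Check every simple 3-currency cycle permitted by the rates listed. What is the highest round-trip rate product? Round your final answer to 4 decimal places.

ILS→CNY→CHF→ILS: 1.76 × 0.139 × 3.94 = 0.96388
ILS→MXN→CHF→ILS: 4.76 × 0.0505 × 3.94 = 0.94710
MXN→AED→CHF→MXN: 0.178 × 0.266 × 18.9 = 0.89488
Maximum is ILS→CNY→CHF→ILS at 0.9639; no arbitrage — every cycle loses value.

0.9639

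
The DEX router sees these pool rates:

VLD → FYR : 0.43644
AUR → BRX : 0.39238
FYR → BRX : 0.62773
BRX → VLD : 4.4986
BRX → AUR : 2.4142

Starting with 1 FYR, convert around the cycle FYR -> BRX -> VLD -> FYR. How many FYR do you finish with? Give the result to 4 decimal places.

1.2325

1 FYR × 0.62773 = 0.62773 BRX
0.62773 BRX × 4.4986 = 2.823906178 VLD
2.823906178 VLD × 0.43644 = 1.23246561232632 FYR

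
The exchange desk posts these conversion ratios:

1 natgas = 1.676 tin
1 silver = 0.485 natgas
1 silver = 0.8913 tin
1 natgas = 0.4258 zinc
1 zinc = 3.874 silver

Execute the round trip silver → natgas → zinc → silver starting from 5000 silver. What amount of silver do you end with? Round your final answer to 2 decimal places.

4000.16

5000 silver × 0.485 = 2425 natgas
2425 natgas × 0.4258 = 1032.565 zinc
1032.565 zinc × 3.874 = 4000.15681 silver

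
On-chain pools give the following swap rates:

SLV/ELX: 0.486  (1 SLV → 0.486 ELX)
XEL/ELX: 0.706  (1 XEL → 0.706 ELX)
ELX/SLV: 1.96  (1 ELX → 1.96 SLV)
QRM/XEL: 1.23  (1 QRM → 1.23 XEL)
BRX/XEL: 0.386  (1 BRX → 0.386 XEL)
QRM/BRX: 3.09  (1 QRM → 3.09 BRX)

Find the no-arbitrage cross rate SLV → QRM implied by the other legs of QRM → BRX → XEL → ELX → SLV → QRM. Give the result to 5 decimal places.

0.60589

Known legs of the cycle: 3.09 × 0.386 × 0.706 × 1.96 = 1.6504659024
For no arbitrage the full-cycle product must be 1, so the missing rate is 1 / 1.6504659024 ≈ 0.6058895.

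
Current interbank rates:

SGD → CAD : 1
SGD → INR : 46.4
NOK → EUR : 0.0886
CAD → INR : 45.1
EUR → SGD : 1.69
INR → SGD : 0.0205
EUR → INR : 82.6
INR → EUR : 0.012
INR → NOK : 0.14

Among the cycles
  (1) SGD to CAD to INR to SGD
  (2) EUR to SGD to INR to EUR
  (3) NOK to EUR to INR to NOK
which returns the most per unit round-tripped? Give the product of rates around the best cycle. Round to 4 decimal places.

1.0246

(1) 1 × 45.1 × 0.0205 = 0.92455
(2) 1.69 × 46.4 × 0.012 = 0.94099
(3) 0.0886 × 82.6 × 0.14 = 1.02457
Highest is cycle (3) at 1.0246 (>1, arbitrage).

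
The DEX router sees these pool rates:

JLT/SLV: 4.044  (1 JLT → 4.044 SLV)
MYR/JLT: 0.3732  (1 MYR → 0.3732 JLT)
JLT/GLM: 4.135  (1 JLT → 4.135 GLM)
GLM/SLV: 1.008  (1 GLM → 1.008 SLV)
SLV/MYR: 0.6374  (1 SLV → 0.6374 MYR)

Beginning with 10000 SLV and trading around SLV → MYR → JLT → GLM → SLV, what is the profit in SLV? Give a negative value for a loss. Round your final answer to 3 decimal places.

-85.068

10000 SLV × 0.6374 = 6374 MYR
6374 MYR × 0.3732 = 2378.7768 JLT
2378.7768 JLT × 4.135 = 9836.242068 GLM
9836.242068 GLM × 1.008 = 9914.932004544 SLV
Net change: 9914.932004544 − 10000 = -85.067995456 SLV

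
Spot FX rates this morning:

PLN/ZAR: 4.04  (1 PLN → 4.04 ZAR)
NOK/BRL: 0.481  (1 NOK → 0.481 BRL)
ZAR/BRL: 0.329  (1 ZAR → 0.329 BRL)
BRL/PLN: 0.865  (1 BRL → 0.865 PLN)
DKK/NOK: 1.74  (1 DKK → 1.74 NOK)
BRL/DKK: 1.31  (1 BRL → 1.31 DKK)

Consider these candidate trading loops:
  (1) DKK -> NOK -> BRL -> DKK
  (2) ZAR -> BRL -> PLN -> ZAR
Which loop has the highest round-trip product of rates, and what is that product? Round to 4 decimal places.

(1) 1.74 × 0.481 × 1.31 = 1.09639
(2) 0.329 × 0.865 × 4.04 = 1.14972
Highest is cycle (2) at 1.1497 (>1, arbitrage).

1.1497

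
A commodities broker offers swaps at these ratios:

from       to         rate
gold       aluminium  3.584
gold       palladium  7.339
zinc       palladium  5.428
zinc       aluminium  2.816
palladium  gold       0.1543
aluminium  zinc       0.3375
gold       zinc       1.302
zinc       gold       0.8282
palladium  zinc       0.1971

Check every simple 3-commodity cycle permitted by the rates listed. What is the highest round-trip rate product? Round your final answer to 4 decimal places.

gold→palladium→zinc→gold: 7.339 × 0.1971 × 0.8282 = 1.19801
gold→zinc→palladium→gold: 1.302 × 5.428 × 0.1543 = 1.09048
gold→aluminium→zinc→gold: 3.584 × 0.3375 × 0.8282 = 1.00179
Maximum is gold→palladium→zinc→gold at 1.1980; arbitrage exists.

1.1980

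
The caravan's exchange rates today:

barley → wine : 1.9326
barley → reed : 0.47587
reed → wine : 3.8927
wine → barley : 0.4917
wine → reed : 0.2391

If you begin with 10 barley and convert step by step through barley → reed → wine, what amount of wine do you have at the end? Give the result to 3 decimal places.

10 barley × 0.47587 = 4.7587 reed
4.7587 reed × 3.8927 = 18.52419149 wine

18.524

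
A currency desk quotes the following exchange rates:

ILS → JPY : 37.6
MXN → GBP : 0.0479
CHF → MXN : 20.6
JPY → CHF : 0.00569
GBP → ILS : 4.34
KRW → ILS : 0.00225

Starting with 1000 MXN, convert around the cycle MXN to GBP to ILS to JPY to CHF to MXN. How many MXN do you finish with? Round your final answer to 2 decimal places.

1000 MXN × 0.0479 = 47.9 GBP
47.9 GBP × 4.34 = 207.886 ILS
207.886 ILS × 37.6 = 7816.5136 JPY
7816.5136 JPY × 0.00569 = 44.475962384 CHF
44.475962384 CHF × 20.6 = 916.2048251104 MXN

916.20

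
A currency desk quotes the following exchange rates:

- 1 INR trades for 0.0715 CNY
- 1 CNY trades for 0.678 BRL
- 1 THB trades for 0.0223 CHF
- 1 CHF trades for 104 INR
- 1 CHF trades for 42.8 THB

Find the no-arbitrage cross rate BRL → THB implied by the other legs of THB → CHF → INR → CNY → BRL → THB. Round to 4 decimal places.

8.8946

Known legs of the cycle: 0.0223 × 104 × 0.0715 × 0.678 = 0.1124278584
For no arbitrage the full-cycle product must be 1, so the missing rate is 1 / 0.1124278584 ≈ 8.894593.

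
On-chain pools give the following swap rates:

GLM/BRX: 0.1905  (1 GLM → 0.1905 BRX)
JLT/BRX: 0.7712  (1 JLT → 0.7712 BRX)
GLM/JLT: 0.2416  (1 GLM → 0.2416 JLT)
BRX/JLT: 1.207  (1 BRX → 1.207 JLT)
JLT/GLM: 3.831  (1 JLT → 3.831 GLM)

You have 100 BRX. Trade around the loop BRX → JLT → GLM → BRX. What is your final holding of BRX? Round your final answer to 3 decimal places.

88.088

100 BRX × 1.207 = 120.7 JLT
120.7 JLT × 3.831 = 462.4017 GLM
462.4017 GLM × 0.1905 = 88.08752385 BRX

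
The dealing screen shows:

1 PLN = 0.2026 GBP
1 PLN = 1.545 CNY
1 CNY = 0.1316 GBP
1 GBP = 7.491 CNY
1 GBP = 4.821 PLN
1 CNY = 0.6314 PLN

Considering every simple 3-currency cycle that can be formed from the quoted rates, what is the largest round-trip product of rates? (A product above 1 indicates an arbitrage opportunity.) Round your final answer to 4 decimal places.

CNY→GBP→PLN→CNY: 0.1316 × 4.821 × 1.545 = 0.98022
CNY→PLN→GBP→CNY: 0.6314 × 0.2026 × 7.491 = 0.95826
Maximum is CNY→GBP→PLN→CNY at 0.9802; no arbitrage — every cycle loses value.

0.9802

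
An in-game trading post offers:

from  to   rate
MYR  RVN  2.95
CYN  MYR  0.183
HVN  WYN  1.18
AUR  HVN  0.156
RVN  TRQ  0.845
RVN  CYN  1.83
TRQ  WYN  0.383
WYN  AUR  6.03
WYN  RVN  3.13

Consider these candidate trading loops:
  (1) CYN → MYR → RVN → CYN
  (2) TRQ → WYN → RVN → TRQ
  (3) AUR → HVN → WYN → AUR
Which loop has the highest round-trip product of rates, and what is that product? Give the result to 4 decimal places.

1.1100

(1) 0.183 × 2.95 × 1.83 = 0.98793
(2) 0.383 × 3.13 × 0.845 = 1.01298
(3) 0.156 × 1.18 × 6.03 = 1.11000
Highest is cycle (3) at 1.1100 (>1, arbitrage).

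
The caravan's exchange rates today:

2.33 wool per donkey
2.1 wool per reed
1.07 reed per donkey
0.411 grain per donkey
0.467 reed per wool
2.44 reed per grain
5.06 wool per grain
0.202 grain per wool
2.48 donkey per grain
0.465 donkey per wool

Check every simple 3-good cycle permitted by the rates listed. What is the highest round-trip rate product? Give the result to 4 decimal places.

wool→grain→donkey→wool: 0.202 × 2.48 × 2.33 = 1.16724
wool→donkey→reed→wool: 0.465 × 1.07 × 2.1 = 1.04486
wool→grain→reed→wool: 0.202 × 2.44 × 2.1 = 1.03505
wool→donkey→grain→wool: 0.465 × 0.411 × 5.06 = 0.96704
Maximum is wool→grain→donkey→wool at 1.1672; arbitrage exists.

1.1672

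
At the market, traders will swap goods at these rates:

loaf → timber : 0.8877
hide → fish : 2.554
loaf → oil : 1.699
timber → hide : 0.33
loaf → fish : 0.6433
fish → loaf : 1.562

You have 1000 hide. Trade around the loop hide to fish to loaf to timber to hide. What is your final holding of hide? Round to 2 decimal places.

1168.64

1000 hide × 2.554 = 2554 fish
2554 fish × 1.562 = 3989.348 loaf
3989.348 loaf × 0.8877 = 3541.3442196 timber
3541.3442196 timber × 0.33 = 1168.643592468 hide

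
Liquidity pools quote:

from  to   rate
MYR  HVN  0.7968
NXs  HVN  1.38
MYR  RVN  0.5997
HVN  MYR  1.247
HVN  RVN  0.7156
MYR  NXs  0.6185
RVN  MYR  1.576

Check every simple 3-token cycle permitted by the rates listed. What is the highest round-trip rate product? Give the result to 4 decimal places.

1.0644

MYR→NXs→HVN→MYR: 0.6185 × 1.38 × 1.247 = 1.06435
MYR→HVN→RVN→MYR: 0.7968 × 0.7156 × 1.576 = 0.89862
Maximum is MYR→NXs→HVN→MYR at 1.0644; arbitrage exists.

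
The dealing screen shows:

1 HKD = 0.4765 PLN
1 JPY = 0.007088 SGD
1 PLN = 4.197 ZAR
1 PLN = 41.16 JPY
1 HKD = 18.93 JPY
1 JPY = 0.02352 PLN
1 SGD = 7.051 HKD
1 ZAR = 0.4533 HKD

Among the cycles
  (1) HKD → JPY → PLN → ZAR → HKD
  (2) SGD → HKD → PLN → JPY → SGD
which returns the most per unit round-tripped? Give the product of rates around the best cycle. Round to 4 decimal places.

0.9802

(1) 18.93 × 0.02352 × 4.197 × 0.4533 = 0.84706
(2) 7.051 × 0.4765 × 41.16 × 0.007088 = 0.98020
Highest is cycle (2) at 0.9802 (≤1, no arbitrage).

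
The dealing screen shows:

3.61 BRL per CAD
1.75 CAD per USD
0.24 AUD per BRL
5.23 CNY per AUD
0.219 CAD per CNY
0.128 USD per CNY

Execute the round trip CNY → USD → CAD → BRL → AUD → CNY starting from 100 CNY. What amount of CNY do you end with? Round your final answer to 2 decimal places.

100 CNY × 0.128 = 12.8 USD
12.8 USD × 1.75 = 22.4 CAD
22.4 CAD × 3.61 = 80.864 BRL
80.864 BRL × 0.24 = 19.40736 AUD
19.40736 AUD × 5.23 = 101.5004928 CNY

101.50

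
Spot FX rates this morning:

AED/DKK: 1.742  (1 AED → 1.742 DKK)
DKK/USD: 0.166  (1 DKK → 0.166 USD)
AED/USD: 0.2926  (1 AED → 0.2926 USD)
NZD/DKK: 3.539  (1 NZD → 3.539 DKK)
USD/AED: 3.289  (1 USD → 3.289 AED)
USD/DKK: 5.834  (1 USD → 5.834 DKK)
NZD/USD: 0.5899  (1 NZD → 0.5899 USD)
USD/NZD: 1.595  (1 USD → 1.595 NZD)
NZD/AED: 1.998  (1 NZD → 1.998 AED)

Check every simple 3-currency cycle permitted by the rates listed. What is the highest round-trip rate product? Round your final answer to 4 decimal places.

0.9511

AED→DKK→USD→AED: 1.742 × 0.166 × 3.289 = 0.95109
DKK→USD→NZD→DKK: 0.166 × 1.595 × 3.539 = 0.93702
AED→USD→NZD→AED: 0.2926 × 1.595 × 1.998 = 0.93246
Maximum is AED→DKK→USD→AED at 0.9511; no arbitrage — every cycle loses value.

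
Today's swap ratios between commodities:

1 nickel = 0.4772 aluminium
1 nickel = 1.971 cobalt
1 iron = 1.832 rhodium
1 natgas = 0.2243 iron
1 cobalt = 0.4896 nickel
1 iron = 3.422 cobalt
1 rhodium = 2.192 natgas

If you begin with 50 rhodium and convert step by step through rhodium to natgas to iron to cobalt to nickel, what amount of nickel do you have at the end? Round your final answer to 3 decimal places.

41.187

50 rhodium × 2.192 = 109.6 natgas
109.6 natgas × 0.2243 = 24.58328 iron
24.58328 iron × 3.422 = 84.12398416 cobalt
84.12398416 cobalt × 0.4896 = 41.187102644736 nickel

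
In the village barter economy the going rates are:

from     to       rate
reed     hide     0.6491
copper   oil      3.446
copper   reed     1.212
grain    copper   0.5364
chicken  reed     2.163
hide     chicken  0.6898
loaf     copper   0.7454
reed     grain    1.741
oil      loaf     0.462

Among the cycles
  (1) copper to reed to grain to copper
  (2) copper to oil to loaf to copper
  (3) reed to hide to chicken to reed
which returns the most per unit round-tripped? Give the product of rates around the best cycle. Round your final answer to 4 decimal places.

1.1867

(1) 1.212 × 1.741 × 0.5364 = 1.13185
(2) 3.446 × 0.462 × 0.7454 = 1.18672
(3) 0.6491 × 0.6898 × 2.163 = 0.96848
Highest is cycle (2) at 1.1867 (>1, arbitrage).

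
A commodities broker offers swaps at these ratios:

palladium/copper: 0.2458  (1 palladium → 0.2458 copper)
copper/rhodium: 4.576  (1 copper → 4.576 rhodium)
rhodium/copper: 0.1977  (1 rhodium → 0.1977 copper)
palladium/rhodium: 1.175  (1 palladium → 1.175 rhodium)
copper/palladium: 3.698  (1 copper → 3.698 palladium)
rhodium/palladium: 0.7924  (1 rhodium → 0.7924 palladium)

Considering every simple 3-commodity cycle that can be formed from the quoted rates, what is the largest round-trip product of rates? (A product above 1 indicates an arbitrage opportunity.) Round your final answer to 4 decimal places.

0.8913

palladium→copper→rhodium→palladium: 0.2458 × 4.576 × 0.7924 = 0.89128
palladium→rhodium→copper→palladium: 1.175 × 0.1977 × 3.698 = 0.85904
Maximum is palladium→copper→rhodium→palladium at 0.8913; no arbitrage — every cycle loses value.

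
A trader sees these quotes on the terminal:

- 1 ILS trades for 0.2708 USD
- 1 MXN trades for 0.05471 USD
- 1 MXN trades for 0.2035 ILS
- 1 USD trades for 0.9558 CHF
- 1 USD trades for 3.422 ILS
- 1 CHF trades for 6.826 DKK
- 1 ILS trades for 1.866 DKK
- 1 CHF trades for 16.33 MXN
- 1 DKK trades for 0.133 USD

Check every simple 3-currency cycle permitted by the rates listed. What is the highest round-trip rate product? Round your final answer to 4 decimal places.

0.8677

USD→CHF→DKK→USD: 0.9558 × 6.826 × 0.133 = 0.86773
USD→CHF→MXN→USD: 0.9558 × 16.33 × 0.05471 = 0.85393
USD→ILS→DKK→USD: 3.422 × 1.866 × 0.133 = 0.84927
Maximum is USD→CHF→DKK→USD at 0.8677; no arbitrage — every cycle loses value.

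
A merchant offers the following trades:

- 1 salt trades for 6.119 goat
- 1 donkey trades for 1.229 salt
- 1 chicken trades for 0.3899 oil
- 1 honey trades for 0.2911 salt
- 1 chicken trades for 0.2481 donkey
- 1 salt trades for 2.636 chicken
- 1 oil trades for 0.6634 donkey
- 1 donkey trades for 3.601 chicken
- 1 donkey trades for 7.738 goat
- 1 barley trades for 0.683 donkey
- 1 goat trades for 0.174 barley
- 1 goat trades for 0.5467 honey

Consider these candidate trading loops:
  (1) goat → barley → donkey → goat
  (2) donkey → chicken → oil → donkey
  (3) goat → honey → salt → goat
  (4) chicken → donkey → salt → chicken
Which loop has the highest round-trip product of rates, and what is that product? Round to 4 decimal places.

0.9738

(1) 0.174 × 0.683 × 7.738 = 0.91960
(2) 3.601 × 0.3899 × 0.6634 = 0.93143
(3) 0.5467 × 0.2911 × 6.119 = 0.97380
(4) 0.2481 × 1.229 × 2.636 = 0.80376
Highest is cycle (3) at 0.9738 (≤1, no arbitrage).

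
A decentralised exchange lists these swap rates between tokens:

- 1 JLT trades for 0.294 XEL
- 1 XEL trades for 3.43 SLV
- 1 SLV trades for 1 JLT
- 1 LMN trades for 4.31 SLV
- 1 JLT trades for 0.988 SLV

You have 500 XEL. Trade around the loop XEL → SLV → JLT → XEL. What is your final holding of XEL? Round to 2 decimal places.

504.21

500 XEL × 3.43 = 1715 SLV
1715 SLV × 1 = 1715 JLT
1715 JLT × 0.294 = 504.21 XEL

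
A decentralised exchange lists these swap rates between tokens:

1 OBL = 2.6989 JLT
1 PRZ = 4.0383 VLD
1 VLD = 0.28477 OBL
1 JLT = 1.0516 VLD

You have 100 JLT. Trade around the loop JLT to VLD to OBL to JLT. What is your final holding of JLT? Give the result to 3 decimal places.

100 JLT × 1.0516 = 105.16 VLD
105.16 VLD × 0.28477 = 29.9464132 OBL
29.9464132 OBL × 2.6989 = 80.82237458548 JLT

80.822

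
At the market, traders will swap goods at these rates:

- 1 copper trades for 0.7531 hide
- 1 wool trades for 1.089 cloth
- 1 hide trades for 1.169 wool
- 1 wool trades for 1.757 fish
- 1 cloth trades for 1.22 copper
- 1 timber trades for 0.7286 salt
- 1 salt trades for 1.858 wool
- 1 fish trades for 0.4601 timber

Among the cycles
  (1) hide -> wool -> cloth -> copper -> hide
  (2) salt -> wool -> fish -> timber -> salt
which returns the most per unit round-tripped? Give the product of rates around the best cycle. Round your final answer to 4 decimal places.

1.1696

(1) 1.169 × 1.089 × 1.22 × 0.7531 = 1.16965
(2) 1.858 × 1.757 × 0.4601 × 0.7286 = 1.09436
Highest is cycle (1) at 1.1696 (>1, arbitrage).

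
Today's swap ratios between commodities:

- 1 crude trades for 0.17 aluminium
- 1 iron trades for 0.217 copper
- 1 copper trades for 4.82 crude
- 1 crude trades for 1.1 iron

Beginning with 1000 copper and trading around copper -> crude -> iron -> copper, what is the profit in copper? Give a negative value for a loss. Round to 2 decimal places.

1000 copper × 4.82 = 4820 crude
4820 crude × 1.1 = 5302 iron
5302 iron × 0.217 = 1150.534 copper
Net change: 1150.534 − 1000 = 150.534 copper

150.53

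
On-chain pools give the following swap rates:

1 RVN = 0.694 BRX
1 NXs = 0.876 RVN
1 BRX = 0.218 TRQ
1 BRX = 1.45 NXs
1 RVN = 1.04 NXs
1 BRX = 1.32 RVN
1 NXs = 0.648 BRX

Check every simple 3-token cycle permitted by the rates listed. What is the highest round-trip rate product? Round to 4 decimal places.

RVN→NXs→BRX→RVN: 1.04 × 0.648 × 1.32 = 0.88957
RVN→BRX→NXs→RVN: 0.694 × 1.45 × 0.876 = 0.88152
Maximum is RVN→NXs→BRX→RVN at 0.8896; no arbitrage — every cycle loses value.

0.8896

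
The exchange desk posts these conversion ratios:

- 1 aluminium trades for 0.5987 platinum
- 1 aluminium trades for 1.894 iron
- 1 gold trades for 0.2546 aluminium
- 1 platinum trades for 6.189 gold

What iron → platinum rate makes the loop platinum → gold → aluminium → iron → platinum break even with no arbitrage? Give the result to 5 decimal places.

0.33507

Known legs of the cycle: 6.189 × 0.2546 × 1.894 = 2.9844125436
For no arbitrage the full-cycle product must be 1, so the missing rate is 1 / 2.9844125436 ≈ 0.3350743.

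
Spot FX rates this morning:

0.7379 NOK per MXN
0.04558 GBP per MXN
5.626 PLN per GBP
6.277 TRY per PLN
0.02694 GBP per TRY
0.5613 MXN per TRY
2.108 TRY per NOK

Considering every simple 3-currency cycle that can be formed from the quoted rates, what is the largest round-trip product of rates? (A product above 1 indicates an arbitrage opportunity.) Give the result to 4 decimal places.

0.9514

GBP→PLN→TRY→GBP: 5.626 × 6.277 × 0.02694 = 0.95137
MXN→NOK→TRY→MXN: 0.7379 × 2.108 × 0.5613 = 0.87310
Maximum is GBP→PLN→TRY→GBP at 0.9514; no arbitrage — every cycle loses value.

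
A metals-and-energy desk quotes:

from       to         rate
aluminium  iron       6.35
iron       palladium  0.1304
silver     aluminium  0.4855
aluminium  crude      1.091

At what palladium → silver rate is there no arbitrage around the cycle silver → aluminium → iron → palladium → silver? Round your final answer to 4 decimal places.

Known legs of the cycle: 0.4855 × 6.35 × 0.1304 = 0.40201342
For no arbitrage the full-cycle product must be 1, so the missing rate is 1 / 0.40201342 ≈ 2.487479.

2.4875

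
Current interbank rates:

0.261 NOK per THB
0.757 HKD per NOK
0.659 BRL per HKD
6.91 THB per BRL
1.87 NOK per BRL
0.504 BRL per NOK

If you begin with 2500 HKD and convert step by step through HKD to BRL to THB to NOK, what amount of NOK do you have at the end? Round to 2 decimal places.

2971.28

2500 HKD × 0.659 = 1647.5 BRL
1647.5 BRL × 6.91 = 11384.225 THB
11384.225 THB × 0.261 = 2971.282725 NOK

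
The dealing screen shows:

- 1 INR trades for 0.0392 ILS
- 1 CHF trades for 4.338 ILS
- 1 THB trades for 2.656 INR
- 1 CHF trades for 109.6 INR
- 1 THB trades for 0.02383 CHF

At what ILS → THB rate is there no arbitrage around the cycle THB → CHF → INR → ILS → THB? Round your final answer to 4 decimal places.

Known legs of the cycle: 0.02383 × 109.6 × 0.0392 = 0.1023813056
For no arbitrage the full-cycle product must be 1, so the missing rate is 1 / 0.1023813056 ≈ 9.767408.

9.7674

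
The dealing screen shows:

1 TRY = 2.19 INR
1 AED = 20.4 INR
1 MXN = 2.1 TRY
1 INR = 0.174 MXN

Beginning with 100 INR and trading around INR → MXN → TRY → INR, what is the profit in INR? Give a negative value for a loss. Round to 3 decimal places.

100 INR × 0.174 = 17.4 MXN
17.4 MXN × 2.1 = 36.54 TRY
36.54 TRY × 2.19 = 80.0226 INR
Net change: 80.0226 − 100 = -19.9774 INR

-19.977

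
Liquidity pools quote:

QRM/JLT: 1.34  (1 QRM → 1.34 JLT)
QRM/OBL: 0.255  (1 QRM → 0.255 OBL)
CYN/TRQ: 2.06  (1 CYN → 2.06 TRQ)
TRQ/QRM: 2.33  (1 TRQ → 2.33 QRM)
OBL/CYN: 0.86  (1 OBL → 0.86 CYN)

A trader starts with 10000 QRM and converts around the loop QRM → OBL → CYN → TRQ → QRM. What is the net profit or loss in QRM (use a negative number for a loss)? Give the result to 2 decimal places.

10000 QRM × 0.255 = 2550 OBL
2550 OBL × 0.86 = 2193 CYN
2193 CYN × 2.06 = 4517.58 TRQ
4517.58 TRQ × 2.33 = 10525.9614 QRM
Net change: 10525.9614 − 10000 = 525.9614 QRM

525.96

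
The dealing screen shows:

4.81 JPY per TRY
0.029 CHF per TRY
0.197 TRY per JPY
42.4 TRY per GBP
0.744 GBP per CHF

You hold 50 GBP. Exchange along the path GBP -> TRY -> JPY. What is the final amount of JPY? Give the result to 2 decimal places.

50 GBP × 42.4 = 2120 TRY
2120 TRY × 4.81 = 10197.2 JPY

10197.20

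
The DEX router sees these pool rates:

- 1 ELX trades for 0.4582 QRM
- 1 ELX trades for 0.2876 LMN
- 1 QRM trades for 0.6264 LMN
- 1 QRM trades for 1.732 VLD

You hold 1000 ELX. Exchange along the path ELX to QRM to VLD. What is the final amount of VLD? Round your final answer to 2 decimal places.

793.60

1000 ELX × 0.4582 = 458.2 QRM
458.2 QRM × 1.732 = 793.6024 VLD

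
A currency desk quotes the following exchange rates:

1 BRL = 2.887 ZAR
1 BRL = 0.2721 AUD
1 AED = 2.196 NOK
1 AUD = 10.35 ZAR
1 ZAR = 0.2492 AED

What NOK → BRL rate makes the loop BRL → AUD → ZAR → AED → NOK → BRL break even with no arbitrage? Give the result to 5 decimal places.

Known legs of the cycle: 0.2721 × 10.35 × 0.2492 × 2.196 = 1.541165453352
For no arbitrage the full-cycle product must be 1, so the missing rate is 1 / 1.541165453352 ≈ 0.6488596.

0.64886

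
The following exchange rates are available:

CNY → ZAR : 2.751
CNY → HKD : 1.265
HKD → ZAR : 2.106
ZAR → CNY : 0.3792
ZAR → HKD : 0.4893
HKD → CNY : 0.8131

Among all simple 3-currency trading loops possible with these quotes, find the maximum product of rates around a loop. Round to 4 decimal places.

CNY→ZAR→HKD→CNY: 2.751 × 0.4893 × 0.8131 = 1.09448
CNY→HKD→ZAR→CNY: 1.265 × 2.106 × 0.3792 = 1.01022
Maximum is CNY→ZAR→HKD→CNY at 1.0945; arbitrage exists.

1.0945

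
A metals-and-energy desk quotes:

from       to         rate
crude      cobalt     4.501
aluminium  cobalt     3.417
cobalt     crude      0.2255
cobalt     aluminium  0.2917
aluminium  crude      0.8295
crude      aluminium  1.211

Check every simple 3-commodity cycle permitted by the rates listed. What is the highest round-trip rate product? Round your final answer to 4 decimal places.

crude→cobalt→aluminium→crude: 4.501 × 0.2917 × 0.8295 = 1.08909
crude→aluminium→cobalt→crude: 1.211 × 3.417 × 0.2255 = 0.93312
Maximum is crude→cobalt→aluminium→crude at 1.0891; arbitrage exists.

1.0891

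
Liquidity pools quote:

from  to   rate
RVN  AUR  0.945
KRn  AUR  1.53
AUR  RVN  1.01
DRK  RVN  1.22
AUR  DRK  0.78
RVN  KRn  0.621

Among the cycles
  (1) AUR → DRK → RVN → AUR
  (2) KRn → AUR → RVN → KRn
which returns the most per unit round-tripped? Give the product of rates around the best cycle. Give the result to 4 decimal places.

0.9596

(1) 0.78 × 1.22 × 0.945 = 0.89926
(2) 1.53 × 1.01 × 0.621 = 0.95963
Highest is cycle (2) at 0.9596 (≤1, no arbitrage).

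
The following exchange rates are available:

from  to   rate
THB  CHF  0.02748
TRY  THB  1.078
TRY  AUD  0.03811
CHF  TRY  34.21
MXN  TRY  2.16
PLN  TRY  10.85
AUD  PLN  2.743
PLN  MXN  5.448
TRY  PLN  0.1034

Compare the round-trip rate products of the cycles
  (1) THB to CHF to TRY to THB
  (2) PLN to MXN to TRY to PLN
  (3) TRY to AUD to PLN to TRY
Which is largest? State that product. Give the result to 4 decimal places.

1.2168

(1) 0.02748 × 34.21 × 1.078 = 1.01342
(2) 5.448 × 2.16 × 0.1034 = 1.21678
(3) 0.03811 × 2.743 × 10.85 = 1.13421
Highest is cycle (2) at 1.2168 (>1, arbitrage).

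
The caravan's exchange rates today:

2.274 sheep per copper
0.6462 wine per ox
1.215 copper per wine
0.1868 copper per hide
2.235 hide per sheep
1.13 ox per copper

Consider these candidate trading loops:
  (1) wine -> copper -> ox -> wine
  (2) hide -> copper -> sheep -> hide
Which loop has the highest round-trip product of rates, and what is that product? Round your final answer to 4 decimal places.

0.9494

(1) 1.215 × 1.13 × 0.6462 = 0.88720
(2) 0.1868 × 2.274 × 2.235 = 0.94939
Highest is cycle (2) at 0.9494 (≤1, no arbitrage).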